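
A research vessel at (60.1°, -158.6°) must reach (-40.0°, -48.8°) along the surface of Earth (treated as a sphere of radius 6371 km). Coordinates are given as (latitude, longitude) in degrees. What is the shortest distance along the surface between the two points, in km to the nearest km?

With latitudes φ₁ = 60.100°, φ₂ = -40.000° and longitude difference Δλ = 109.800°:
cos c = sin φ₁ sin φ₂ + cos φ₁ cos φ₂ cos Δλ = (0.8669)(-0.6428) + (0.4985)(0.7660)(-0.3387) = -0.68658,
so c = arccos(-0.68658) = 2.32757 rad.
Distance = R·c = 6371 × 2.3276 ≈ 14829 km.

14829 km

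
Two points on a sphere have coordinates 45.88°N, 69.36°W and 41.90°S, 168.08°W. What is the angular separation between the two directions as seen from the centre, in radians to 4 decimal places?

2.1627 rad

In radians: φ₁ = 0.8008, φ₂ = -0.7313, Δλ = -98.720° = -1.7230 rad.
cos c = sin φ₁ sin φ₂ + cos φ₁ cos φ₂ cos Δλ = (0.7179)(-0.6678) + (0.6962)(0.7443)(-0.1516) = -0.55798,
so c = arccos(-0.55798) = 2.16275 rad.
So the angular separation is 2.1627 rad.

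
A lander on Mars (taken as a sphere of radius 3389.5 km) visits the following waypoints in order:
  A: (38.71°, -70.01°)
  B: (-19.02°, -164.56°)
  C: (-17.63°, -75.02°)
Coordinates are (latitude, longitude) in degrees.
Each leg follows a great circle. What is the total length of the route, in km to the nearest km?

11188 km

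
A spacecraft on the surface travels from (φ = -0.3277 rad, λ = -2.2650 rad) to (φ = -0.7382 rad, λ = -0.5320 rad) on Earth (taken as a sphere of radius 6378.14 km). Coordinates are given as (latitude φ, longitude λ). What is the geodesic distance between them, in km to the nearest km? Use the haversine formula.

In radians: φ₁ = -0.3277, φ₂ = -0.7382, Δλ = 99.294° = 1.7330 rad.
Haversine: a = sin²(Δφ/2) + cos φ₁ cos φ₂ sin²(Δλ/2) = 0.0415 + (0.9468)(0.7397)(0.5807) = 0.44825.
Central angle c = 2·arcsin(√a) = 1.46711 rad.
Distance = R·c = 6378.14 × 1.4671 ≈ 9357 km.

9357 km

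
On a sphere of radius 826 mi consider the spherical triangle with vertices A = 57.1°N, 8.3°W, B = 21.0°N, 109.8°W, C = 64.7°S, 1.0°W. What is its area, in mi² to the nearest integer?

1759601 mi²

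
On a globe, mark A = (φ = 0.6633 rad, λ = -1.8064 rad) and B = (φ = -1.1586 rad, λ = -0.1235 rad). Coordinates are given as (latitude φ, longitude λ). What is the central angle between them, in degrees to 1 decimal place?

126.8°

With latitudes φ₁ = 38.004°, φ₂ = -66.383° and longitude difference Δλ = 96.423°:
Haversine: a = sin²(Δφ/2) + cos φ₁ cos φ₂ sin²(Δλ/2) = 0.6242 + (0.7880)(0.4006)(0.5559) = 0.79973.
Central angle c = 2·arcsin(√a) = 2.21363 rad.
So the angular separation is 126.8°.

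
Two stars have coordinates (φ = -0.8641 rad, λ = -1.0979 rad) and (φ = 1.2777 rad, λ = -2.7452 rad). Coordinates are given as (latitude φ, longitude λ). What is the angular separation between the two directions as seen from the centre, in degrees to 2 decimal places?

With latitudes φ₁ = -49.509°, φ₂ = 73.207° and longitude difference Δλ = -94.383°:
cos c = sin φ₁ sin φ₂ + cos φ₁ cos φ₂ cos Δλ = (-0.7605)(0.9574) + (0.6493)(0.2889)(-0.0764) = -0.74242,
so c = arccos(-0.74242) = 2.40747 rad.
So the angular separation is 137.94°.

137.94°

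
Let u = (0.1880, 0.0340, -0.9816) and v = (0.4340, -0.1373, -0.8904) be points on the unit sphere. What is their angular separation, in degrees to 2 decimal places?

18.03°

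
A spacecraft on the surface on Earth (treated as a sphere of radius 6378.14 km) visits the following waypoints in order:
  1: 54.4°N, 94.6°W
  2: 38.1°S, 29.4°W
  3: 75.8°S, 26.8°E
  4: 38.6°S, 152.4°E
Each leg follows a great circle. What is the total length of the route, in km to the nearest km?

23778 km

Leg 1→2: central angle 1.8855 rad, distance 12026.2 km.
Leg 2→3: central angle 0.7876 rad, distance 5023.2 km.
Leg 3→4: central angle 1.0550 rad, distance 6729.0 km.
Total: 12026.2 + 5023.2 + 6729.0 ≈ 23778 km.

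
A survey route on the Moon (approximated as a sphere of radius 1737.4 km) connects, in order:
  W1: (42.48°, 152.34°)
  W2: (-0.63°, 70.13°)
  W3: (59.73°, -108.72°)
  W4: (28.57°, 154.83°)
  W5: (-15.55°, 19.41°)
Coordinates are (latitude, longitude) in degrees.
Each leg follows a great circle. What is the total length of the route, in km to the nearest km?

Leg W1→W2: central angle 1.4781 rad, distance 2568.1 km.
Leg W2→W3: central angle 2.1100 rad, distance 3665.9 km.
Leg W3→W4: central angle 1.1990 rad, distance 2083.1 km.
Leg W4→W5: central angle 2.3904 rad, distance 4153.0 km.
Total: 2568.1 + 3665.9 + 2083.1 + 4153.0 ≈ 12470 km.

12470 km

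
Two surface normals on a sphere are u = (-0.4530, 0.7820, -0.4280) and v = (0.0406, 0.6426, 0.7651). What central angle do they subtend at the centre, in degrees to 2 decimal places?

u·v = 0.1567; |u| = 1.0000, |v| = 1.0000.
cos θ = (u·v)/(|u||v|) = 0.1567, so θ = 80.99°.

80.99°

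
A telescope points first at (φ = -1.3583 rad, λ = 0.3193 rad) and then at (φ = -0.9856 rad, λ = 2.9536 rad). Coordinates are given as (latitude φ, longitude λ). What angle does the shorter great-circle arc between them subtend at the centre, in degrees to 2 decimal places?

In radians: φ₁ = -1.3583, φ₂ = -0.9856, Δλ = 150.934° = 2.6343 rad.
cos c = sin φ₁ sin φ₂ + cos φ₁ cos φ₂ cos Δλ = (-0.9775)(-0.8336) + (0.2109)(0.5524)(-0.8741) = 0.71303,
so c = arccos(0.71303) = 0.77698 rad.
So the angular separation is 44.52°.

44.52°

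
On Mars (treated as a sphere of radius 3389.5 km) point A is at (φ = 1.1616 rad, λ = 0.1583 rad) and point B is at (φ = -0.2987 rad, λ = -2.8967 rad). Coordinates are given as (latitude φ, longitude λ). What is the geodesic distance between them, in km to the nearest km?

7717 km

Let φ₁ = 1.1616 rad, φ₂ = -0.2987 rad, and Δλ = -3.0550 rad.
Haversine: a = sin²(Δφ/2) + cos φ₁ cos φ₂ sin²(Δλ/2) = 0.4449 + (0.3979)(0.9557)(0.9981) = 0.82441.
Central angle c = 2·arcsin(√a) = 2.27682 rad.
Distance = R·c = 3389.5 × 2.2768 ≈ 7717 km.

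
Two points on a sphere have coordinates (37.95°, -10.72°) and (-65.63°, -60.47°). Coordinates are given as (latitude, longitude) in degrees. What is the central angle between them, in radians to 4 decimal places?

1.9283 rad

In radians: φ₁ = 0.6624, φ₂ = -1.1455, Δλ = -49.750° = -0.8683 rad.
Haversine: a = sin²(Δφ/2) + cos φ₁ cos φ₂ sin²(Δλ/2) = 0.6174 + (0.7885)(0.4126)(0.1769) = 0.67497.
Central angle c = 2·arcsin(√a) = 1.92831 rad.
So the angular separation is 1.9283 rad.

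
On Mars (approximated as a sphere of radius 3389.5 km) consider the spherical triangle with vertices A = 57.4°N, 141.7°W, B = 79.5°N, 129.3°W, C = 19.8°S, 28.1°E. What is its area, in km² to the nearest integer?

1411563 km²

Side lengths (central angles): a = 2.0844, b = 2.4723, c = 0.3918 rad; semiperimeter s = 2.4743.
By l'Huilier's theorem, tan(E/4) = √[tan(s/2) tan((s−a)/2) tan((s−b)/2) tan((s−c)/2)], giving spherical excess E = 0.1229 rad.
Area = E·R² = 0.1229 × (3389.5)² ≈ 1411563 km².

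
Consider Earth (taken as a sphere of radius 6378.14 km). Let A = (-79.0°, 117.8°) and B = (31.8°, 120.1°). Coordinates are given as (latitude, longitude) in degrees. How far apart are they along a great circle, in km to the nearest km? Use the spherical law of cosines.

12335 km

In radians: φ₁ = -1.3788, φ₂ = 0.5550, Δλ = 2.300° = 0.0401 rad.
cos c = sin φ₁ sin φ₂ + cos φ₁ cos φ₂ cos Δλ = (-0.9816)(0.5270) + (0.1908)(0.8499)(0.9992) = -0.35524,
so c = arccos(-0.35524) = 1.93396 rad.
Distance = R·c = 6378.14 × 1.9340 ≈ 12335 km.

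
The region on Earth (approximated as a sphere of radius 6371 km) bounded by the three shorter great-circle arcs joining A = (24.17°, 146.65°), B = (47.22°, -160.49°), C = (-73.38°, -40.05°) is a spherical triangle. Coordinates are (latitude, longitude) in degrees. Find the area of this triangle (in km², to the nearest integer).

88690749 km²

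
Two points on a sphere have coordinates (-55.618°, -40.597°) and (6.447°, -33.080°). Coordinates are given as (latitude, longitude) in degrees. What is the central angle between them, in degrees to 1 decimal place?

With latitudes φ₁ = -55.618°, φ₂ = 6.447° and longitude difference Δλ = 7.517°:
cos c = sin φ₁ sin φ₂ + cos φ₁ cos φ₂ cos Δλ = (-0.8253)(0.1123) + (0.5647)(0.9937)(0.9914) = 0.46365,
so c = arccos(0.46365) = 1.08869 rad.
So the angular separation is 62.4°.

62.4°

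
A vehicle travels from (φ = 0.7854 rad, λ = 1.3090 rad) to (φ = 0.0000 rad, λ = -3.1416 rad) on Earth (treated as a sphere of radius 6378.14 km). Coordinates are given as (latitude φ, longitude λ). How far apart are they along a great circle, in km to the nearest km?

11193 km

In radians: φ₁ = 0.7854, φ₂ = 0.0000, Δλ = 104.999° = 1.8326 rad.
cos c = sin φ₁ sin φ₂ + cos φ₁ cos φ₂ cos Δλ = (0.7071)(0.0000) + (0.7071)(1.0000)(-0.2588) = -0.18301,
so c = arccos(-0.18301) = 1.75484 rad.
Distance = R·c = 6378.14 × 1.7548 ≈ 11193 km.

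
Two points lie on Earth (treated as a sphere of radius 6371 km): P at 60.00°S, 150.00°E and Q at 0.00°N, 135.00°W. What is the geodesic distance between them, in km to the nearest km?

9181 km

With latitudes φ₁ = -60.000°, φ₂ = 0.000° and longitude difference Δλ = 75.000°:
cos c = sin φ₁ sin φ₂ + cos φ₁ cos φ₂ cos Δλ = (-0.8660)(0.0000) + (0.5000)(1.0000)(0.2588) = 0.12941,
so c = arccos(0.12941) = 1.44102 rad.
Distance = R·c = 6371 × 1.4410 ≈ 9181 km.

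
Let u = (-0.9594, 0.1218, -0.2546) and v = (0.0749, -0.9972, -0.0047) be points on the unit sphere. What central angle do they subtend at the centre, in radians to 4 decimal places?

1.7641 rad

u·v = -0.1921; |u| = 1.0001, |v| = 1.0000.
cos θ = (u·v)/(|u||v|) = -0.1921, so θ = 1.7641 rad.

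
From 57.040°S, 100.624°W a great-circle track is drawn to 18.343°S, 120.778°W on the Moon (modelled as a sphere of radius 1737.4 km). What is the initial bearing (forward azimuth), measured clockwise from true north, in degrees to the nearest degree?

330°

Δλ = -20.154° = -0.3518 rad.
y = sin Δλ · cos φ₂ = (-0.3445)(0.9492) = -0.3270
x = cos φ₁ sin φ₂ − sin φ₁ cos φ₂ cos Δλ = (0.5441)(-0.3147) − (-0.8391)(0.9492)(0.9388) = 0.5764
θ = atan2(y, x) = -29.57°; adding 360° gives 330°.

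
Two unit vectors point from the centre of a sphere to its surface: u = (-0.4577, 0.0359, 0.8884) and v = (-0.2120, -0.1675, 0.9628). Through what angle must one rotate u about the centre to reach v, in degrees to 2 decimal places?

18.85°

u·v = 0.9464; |u| = 1.0000, |v| = 1.0000.
cos θ = (u·v)/(|u||v|) = 0.9464, so θ = 18.85°.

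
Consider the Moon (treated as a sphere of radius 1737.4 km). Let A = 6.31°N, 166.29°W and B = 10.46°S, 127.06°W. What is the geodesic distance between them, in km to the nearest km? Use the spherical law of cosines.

In radians: φ₁ = 0.1101, φ₂ = -0.1826, Δλ = 39.230° = 0.6847 rad.
cos c = sin φ₁ sin φ₂ + cos φ₁ cos φ₂ cos Δλ = (0.1099)(-0.1815) + (0.9939)(0.9834)(0.7746) = 0.73717,
so c = arccos(0.73717) = 0.74192 rad.
Distance = R·c = 1737.4 × 0.7419 ≈ 1289 km.

1289 km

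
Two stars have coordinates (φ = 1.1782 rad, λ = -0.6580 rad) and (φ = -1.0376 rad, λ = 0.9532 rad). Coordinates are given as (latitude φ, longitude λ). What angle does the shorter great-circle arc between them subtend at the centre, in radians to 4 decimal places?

With latitudes φ₁ = 67.506°, φ₂ = -59.450° and longitude difference Δλ = 92.315°:
Haversine: a = sin²(Δφ/2) + cos φ₁ cos φ₂ sin²(Δλ/2) = 0.8006 + (0.3826)(0.5083)(0.5202) = 0.90176.
Central angle c = 2·arcsin(√a) = 2.50398 rad.
So the angular separation is 2.5040 rad.

2.5040 rad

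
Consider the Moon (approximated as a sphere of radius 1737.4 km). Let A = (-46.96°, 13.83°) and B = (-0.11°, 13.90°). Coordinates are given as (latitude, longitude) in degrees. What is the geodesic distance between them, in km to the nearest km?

Let φ₁ = -0.8196 rad, φ₂ = -0.0019 rad, and Δλ = 0.0012 rad.
Haversine: a = sin²(Δφ/2) + cos φ₁ cos φ₂ sin²(Δλ/2) = 0.1580 + (0.6825)(1.0000)(0.0000) = 0.15804.
Central angle c = 2·arcsin(√a) = 0.81769 rad.
Distance = R·c = 1737.4 × 0.8177 ≈ 1421 km.

1421 km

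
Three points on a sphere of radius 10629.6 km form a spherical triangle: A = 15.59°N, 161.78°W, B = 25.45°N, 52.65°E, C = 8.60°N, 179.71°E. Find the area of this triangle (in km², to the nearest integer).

62884218 km²

Side lengths (central angles): a = 2.0644, b = 0.3384, c = 2.2167 rad; semiperimeter s = 2.3097.
By l'Huilier's theorem, tan(E/4) = √[tan(s/2) tan((s−a)/2) tan((s−b)/2) tan((s−c)/2)], giving spherical excess E = 0.5566 rad.
Area = E·R² = 0.5566 × (10629.6)² ≈ 62884218 km².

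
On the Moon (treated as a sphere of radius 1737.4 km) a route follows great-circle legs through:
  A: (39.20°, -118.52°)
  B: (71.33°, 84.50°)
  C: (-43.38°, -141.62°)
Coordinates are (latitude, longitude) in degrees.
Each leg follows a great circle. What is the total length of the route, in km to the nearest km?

Leg A→B: central angle 1.1913 rad, distance 2069.8 km.
Leg B→C: central angle 2.5183 rad, distance 4375.3 km.
Total: 2069.8 + 4375.3 ≈ 6445 km.

6445 km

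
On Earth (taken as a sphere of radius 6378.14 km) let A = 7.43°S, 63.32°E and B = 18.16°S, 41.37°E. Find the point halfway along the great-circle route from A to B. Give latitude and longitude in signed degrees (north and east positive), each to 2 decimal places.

-13.03°, 52.58°

Central angle δ = 0.4172 rad. Interpolating on the sphere with fraction f = 0.5:
P = [sin((1−f)δ)·A + sin(fδ)·B] / sin δ = 0.5111·A + 0.5111·B in Cartesian coordinates,
giving P = (0.5920, 0.7738, -0.2254), i.e. latitude -13.03°, longitude 52.58°.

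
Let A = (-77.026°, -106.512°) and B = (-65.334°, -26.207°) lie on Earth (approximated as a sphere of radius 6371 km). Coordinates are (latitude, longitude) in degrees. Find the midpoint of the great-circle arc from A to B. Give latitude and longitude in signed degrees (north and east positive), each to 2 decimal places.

The central angle between A and B is δ = 0.4480 rad.
With f = 0.5, the slerp weights are sin((1−f)δ)/sin δ = 0.5128 and sin(fδ)/sin δ = 0.5128.
Weighted sum of the unit vectors: (0.5128)·(-0.0638,-0.2153,-0.9745) + (0.5128)·(0.3744,-0.1843,-0.9088) = (0.1593, -0.2049, -0.9657).
Converting back: φ = atan2(z, √(x²+y²)) = -74.96°, λ = atan2(y, x) = -52.14°.

-74.96°, -52.14°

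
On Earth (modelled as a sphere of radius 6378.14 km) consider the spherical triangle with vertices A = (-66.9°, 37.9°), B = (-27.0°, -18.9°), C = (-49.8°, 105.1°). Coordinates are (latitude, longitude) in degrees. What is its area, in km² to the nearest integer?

Side lengths (central angles): a = 1.5456, b = 0.6424, c = 0.9160 rad; semiperimeter s = 1.5520.
By l'Huilier's theorem, tan(E/4) = √[tan(s/2) tan((s−a)/2) tan((s−b)/2) tan((s−c)/2)], giving spherical excess E = 0.0896 rad.
Area = E·R² = 0.0896 × (6378.14)² ≈ 3644971 km².

3644971 km²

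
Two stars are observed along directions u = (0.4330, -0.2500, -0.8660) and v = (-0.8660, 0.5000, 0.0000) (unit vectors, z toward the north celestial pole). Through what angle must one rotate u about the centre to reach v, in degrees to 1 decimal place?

u·v = -0.5000; |u| = 1.0000, |v| = 1.0000.
cos θ = (u·v)/(|u||v|) = -0.5000, so θ = 120.0°.

120.0°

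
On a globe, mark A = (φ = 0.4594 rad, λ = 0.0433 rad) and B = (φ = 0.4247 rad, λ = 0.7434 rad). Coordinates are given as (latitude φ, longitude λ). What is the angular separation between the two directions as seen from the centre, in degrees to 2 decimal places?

In radians: φ₁ = 0.4594, φ₂ = 0.4247, Δλ = 40.113° = 0.7001 rad.
Haversine: a = sin²(Δφ/2) + cos φ₁ cos φ₂ sin²(Δλ/2) = 0.0003 + (0.8963)(0.9112)(0.1176) = 0.09635.
Central angle c = 2·arcsin(√a) = 0.63124 rad.
So the angular separation is 36.17°.

36.17°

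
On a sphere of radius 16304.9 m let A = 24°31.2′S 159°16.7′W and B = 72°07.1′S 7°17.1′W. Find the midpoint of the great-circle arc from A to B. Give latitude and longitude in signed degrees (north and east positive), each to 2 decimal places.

Central angle δ = 1.4219 rad. Interpolating on the sphere with fraction f = 0.5:
P = [sin((1−f)δ)·A + sin(fδ)·B] / sin δ = 0.6599·A + 0.6599·B in Cartesian coordinates,
giving P = (-0.3605, -0.2381, -0.9018), i.e. latitude -64.40°, longitude -146.56°.

-64.40°, -146.56°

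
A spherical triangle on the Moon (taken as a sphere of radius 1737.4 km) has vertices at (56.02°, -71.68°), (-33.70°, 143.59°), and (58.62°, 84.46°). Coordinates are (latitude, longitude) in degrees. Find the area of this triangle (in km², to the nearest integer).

Side lengths (central angles): a = 1.8249, b = 1.1132, c = 2.5676 rad; semiperimeter s = 2.7529.
By l'Huilier's theorem, tan(E/4) = √[tan(s/2) tan((s−a)/2) tan((s−b)/2) tan((s−c)/2)], giving spherical excess E = 1.8642 rad.
Area = E·R² = 1.8642 × (1737.4)² ≈ 5627212 km².

5627212 km²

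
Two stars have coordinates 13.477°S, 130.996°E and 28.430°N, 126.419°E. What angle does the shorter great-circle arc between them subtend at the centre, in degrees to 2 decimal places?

42.14°

Let φ₁ = -0.2352 rad, φ₂ = 0.4962 rad, and Δλ = -0.0799 rad.
Haversine: a = sin²(Δφ/2) + cos φ₁ cos φ₂ sin²(Δλ/2) = 0.1279 + (0.9725)(0.8794)(0.0016) = 0.12925.
Central angle c = 2·arcsin(√a) = 0.73549 rad.
So the angular separation is 42.14°.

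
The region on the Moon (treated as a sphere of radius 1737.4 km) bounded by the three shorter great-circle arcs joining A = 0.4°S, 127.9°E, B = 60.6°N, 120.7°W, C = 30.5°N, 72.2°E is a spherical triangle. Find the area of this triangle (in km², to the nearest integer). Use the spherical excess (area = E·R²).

3448829 km²

Side lengths (central angles): a = 1.5409, b = 1.0679, c = 1.7571 rad; semiperimeter s = 2.1829.
By l'Huilier's theorem, tan(E/4) = √[tan(s/2) tan((s−a)/2) tan((s−b)/2) tan((s−c)/2)], giving spherical excess E = 1.1425 rad.
Area = E·R² = 1.1425 × (1737.4)² ≈ 3448829 km².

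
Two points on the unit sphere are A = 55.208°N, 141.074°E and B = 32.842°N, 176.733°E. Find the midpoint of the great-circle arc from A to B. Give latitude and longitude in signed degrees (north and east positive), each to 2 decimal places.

45.38°, 162.42°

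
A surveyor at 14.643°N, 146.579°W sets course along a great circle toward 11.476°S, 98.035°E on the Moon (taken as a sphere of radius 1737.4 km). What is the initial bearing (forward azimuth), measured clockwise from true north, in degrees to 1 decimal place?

264.4°

Δλ = -115.386° = -2.0139 rad.
y = sin Δλ · cos φ₂ = (-0.9034)(0.9800) = -0.8854
x = cos φ₁ sin φ₂ − sin φ₁ cos φ₂ cos Δλ = (0.9675)(-0.1990) − (0.2528)(0.9800)(-0.4287) = -0.0863
θ = atan2(y, x) = -95.57°; adding 360° gives 264.4°.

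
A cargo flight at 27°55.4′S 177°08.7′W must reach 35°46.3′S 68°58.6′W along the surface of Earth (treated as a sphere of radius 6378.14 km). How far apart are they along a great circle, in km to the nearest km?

Let φ₁ = -0.4874 rad, φ₂ = -0.6243 rad, and Δλ = 1.8879 rad.
Haversine: a = sin²(Δφ/2) + cos φ₁ cos φ₂ sin²(Δλ/2) = 0.0047 + (0.8836)(0.8114)(0.6559) = 0.47490.
Central angle c = 2·arcsin(√a) = 1.52057 rad.
Distance = R·c = 6378.14 × 1.5206 ≈ 9698 km.

9698 km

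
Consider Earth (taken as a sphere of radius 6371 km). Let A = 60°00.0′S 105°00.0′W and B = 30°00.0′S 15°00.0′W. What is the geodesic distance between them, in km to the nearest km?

With latitudes φ₁ = -60.000°, φ₂ = -30.000° and longitude difference Δλ = 90.000°:
cos c = sin φ₁ sin φ₂ + cos φ₁ cos φ₂ cos Δλ = (-0.8660)(-0.5000) + (0.5000)(0.8660)(0.0000) = 0.43301,
so c = arccos(0.43301) = 1.12296 rad.
Distance = R·c = 6371 × 1.1230 ≈ 7154 km.

7154 km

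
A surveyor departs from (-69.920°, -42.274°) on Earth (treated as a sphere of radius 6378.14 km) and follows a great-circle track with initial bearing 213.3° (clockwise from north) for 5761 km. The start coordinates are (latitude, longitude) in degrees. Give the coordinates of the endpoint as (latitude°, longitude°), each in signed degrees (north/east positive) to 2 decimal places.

Angular distance δ = d/R = 5761/6378.14 = 0.90324 rad; initial bearing θ = 3.7228 rad.
sin φ₂ = sin φ₁ cos δ + cos φ₁ sin δ cos θ = (-0.9392)(0.6191) + (0.3433)(0.7853)(-0.8358) = -0.8068, so φ₂ = -53.78°.
Δλ = atan2(sin θ sin δ cos φ₁, cos δ − sin φ₁ sin φ₂) = atan2(-0.1480, -0.1387) = -133.133°.
λ₂ = -42.274° − 133.133° = -175.41°.

-53.78°, -175.41°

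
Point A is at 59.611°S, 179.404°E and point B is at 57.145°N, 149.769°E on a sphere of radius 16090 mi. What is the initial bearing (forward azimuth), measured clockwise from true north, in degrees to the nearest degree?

Δλ = -29.635° = -0.5172 rad.
y = sin Δλ · cos φ₂ = (-0.4945)(0.5425) = -0.2683
x = cos φ₁ sin φ₂ − sin φ₁ cos φ₂ cos Δλ = (0.5059)(0.8400) − (-0.8626)(0.5425)(0.8692) = 0.8317
θ = atan2(y, x) = -17.88°; adding 360° gives 342°.

342°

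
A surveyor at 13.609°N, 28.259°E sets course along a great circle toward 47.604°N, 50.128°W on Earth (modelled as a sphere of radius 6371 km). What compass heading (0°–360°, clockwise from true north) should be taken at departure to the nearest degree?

316°

With φ₁ = 0.2375, φ₂ = 0.8308, Δλ = -1.3681 rad, the forward-azimuth formula gives
θ = atan2( sin Δλ cos φ₂ , cos φ₁ sin φ₂ − sin φ₁ cos φ₂ cos Δλ ) = atan2(-0.6604, 0.6858) = -43.92°.
Adding 360° brings this into [0°, 360°): 316°.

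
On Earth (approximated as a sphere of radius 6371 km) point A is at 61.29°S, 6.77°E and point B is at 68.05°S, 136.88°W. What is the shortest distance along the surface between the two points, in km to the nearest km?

Let φ₁ = -1.0697 rad, φ₂ = -1.1877 rad, and Δλ = -2.5072 rad.
Haversine: a = sin²(Δφ/2) + cos φ₁ cos φ₂ sin²(Δλ/2) = 0.0035 + (0.4804)(0.3738)(0.9027) = 0.16557.
Central angle c = 2·arcsin(√a) = 0.83812 rad.
Distance = R·c = 6371 × 0.8381 ≈ 5340 km.

5340 km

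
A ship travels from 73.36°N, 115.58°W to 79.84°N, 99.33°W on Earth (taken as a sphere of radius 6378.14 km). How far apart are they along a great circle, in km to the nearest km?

828 km

Let φ₁ = 1.2804 rad, φ₂ = 1.3935 rad, and Δλ = 0.2836 rad.
cos c = sin φ₁ sin φ₂ + cos φ₁ cos φ₂ cos Δλ = (0.9581)(0.9843) + (0.2864)(0.1764)(0.9600) = 0.99159,
so c = arccos(0.99159) = 0.12976 rad.
Distance = R·c = 6378.14 × 0.1298 ≈ 828 km.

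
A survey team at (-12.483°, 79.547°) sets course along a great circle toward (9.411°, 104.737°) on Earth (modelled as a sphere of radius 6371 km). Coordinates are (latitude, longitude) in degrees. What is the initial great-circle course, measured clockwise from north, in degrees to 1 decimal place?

50.0°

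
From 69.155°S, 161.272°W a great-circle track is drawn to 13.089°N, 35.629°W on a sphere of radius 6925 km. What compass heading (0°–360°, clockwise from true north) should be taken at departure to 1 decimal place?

Δλ = 125.643° = 2.1929 rad.
y = sin Δλ · cos φ₂ = (0.8127)(0.9740) = 0.7916
x = cos φ₁ sin φ₂ − sin φ₁ cos φ₂ cos Δλ = (0.3558)(0.2265) − (-0.9345)(0.9740)(-0.5827) = -0.4499
θ = atan2(y, x) = 119.61°, so the bearing is 119.6°.

119.6°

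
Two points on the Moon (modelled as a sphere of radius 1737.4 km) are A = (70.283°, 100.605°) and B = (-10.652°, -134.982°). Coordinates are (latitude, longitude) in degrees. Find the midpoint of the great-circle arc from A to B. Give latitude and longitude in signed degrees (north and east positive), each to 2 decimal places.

Central angle δ = 1.9406 rad. Interpolating on the sphere with fraction f = 0.5:
P = [sin((1−f)δ)·A + sin(fδ)·B] / sin δ = 0.8848·A + 0.8848·B in Cartesian coordinates,
giving P = (-0.6696, -0.3217, 0.6694), i.e. latitude 42.02°, longitude -154.34°.

42.02°, -154.34°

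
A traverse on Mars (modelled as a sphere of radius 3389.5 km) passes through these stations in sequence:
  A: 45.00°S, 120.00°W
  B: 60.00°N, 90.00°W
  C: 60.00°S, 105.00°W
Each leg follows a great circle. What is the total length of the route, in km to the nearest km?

Leg A→B: central angle 1.8820 rad, distance 6379.0 km.
Leg B→C: central angle 2.1043 rad, distance 7132.4 km.
Total: 6379.0 + 7132.4 ≈ 13511 km.

13511 km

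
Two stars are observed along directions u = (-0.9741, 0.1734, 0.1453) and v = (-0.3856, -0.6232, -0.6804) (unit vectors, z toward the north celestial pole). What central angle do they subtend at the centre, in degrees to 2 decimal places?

80.29°

u·v = 0.1687; |u| = 1.0000, |v| = 1.0000.
cos θ = (u·v)/(|u||v|) = 0.1687, so θ = 80.29°.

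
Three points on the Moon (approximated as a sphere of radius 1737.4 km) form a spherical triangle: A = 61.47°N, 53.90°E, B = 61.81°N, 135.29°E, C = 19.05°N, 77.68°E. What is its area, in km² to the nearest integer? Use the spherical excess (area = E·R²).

828066 km²

Side lengths (central angles): a = 1.0159, b = 0.7956, c = 0.6298 rad; semiperimeter s = 1.2206.
By l'Huilier's theorem, tan(E/4) = √[tan(s/2) tan((s−a)/2) tan((s−b)/2) tan((s−c)/2)], giving spherical excess E = 0.2743 rad.
Area = E·R² = 0.2743 × (1737.4)² ≈ 828066 km².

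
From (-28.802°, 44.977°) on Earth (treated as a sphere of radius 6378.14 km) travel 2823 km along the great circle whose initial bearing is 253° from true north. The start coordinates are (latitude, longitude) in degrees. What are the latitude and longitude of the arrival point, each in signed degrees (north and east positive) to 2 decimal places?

Angular distance δ = d/R = 2823/6378.14 = 0.44261 rad; initial bearing θ = 4.4157 rad.
sin φ₂ = sin φ₁ cos δ + cos φ₁ sin δ cos θ = (-0.4818)(0.9036) + (0.8763)(0.4283)(-0.2924) = -0.5451, so φ₂ = -33.03°.
Δλ = atan2(sin θ sin δ cos φ₁, cos δ − sin φ₁ sin φ₂) = atan2(-0.3589, 0.6410) = -29.245°.
λ₂ = 44.977° − 29.245° = 15.73°.

-33.03°, 15.73°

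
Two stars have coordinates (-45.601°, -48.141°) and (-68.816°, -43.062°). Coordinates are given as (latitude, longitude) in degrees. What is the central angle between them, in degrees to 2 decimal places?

In radians: φ₁ = -0.7959, φ₂ = -1.2011, Δλ = 5.079° = 0.0886 rad.
cos c = sin φ₁ sin φ₂ + cos φ₁ cos φ₂ cos Δλ = (-0.7145)(-0.9324) + (0.6997)(0.3614)(0.9961) = 0.91804,
so c = arccos(0.91804) = 0.40769 rad.
So the angular separation is 23.36°.

23.36°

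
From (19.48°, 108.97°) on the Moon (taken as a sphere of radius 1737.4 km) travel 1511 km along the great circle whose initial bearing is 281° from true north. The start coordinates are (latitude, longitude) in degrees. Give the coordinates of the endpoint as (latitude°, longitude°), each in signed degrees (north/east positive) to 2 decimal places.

Angular distance δ = d/R = 1511/1737.4 = 0.86969 rad; initial bearing θ = 4.9044 rad.
sin φ₂ = sin φ₁ cos δ + cos φ₁ sin δ cos θ = (0.3335)(0.6451) + (0.9428)(0.7641)(0.1908) = 0.3526, so φ₂ = 20.64°.
Δλ = atan2(sin θ sin δ cos φ₁, cos δ − sin φ₁ sin φ₂) = atan2(-0.7072, 0.5275) = -53.280°.
λ₂ = 108.970° − 53.280° = 55.69°.

20.64°, 55.69°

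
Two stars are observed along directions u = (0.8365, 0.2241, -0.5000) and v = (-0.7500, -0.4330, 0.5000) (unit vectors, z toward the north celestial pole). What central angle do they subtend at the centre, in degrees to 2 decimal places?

u·v = -0.9744; |u| = 1.0000, |v| = 1.0000.
cos θ = (u·v)/(|u||v|) = -0.9744, so θ = 167.02°.

167.02°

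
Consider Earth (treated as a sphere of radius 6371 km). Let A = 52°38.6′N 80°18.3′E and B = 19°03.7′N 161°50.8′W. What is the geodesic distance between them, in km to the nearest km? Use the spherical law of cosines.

10060 km

With latitudes φ₁ = 52.643°, φ₂ = 19.062° and longitude difference Δλ = 117.848°:
cos c = sin φ₁ sin φ₂ + cos φ₁ cos φ₂ cos Δλ = (0.7949)(0.3266) + (0.6068)(0.9452)(-0.4671) = -0.00831,
so c = arccos(-0.00831) = 1.57910 rad.
Distance = R·c = 6371 × 1.5791 ≈ 10060 km.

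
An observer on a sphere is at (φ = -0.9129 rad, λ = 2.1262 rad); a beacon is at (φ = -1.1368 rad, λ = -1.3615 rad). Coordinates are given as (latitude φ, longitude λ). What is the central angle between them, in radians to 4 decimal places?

1.0746 rad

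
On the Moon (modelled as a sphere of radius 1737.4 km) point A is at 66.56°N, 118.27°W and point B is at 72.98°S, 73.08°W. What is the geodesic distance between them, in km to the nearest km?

With latitudes φ₁ = 66.560°, φ₂ = -72.980° and longitude difference Δλ = 45.190°:
cos c = sin φ₁ sin φ₂ + cos φ₁ cos φ₂ cos Δλ = (0.9175)(-0.9562) + (0.3978)(0.2927)(0.7048) = -0.79524,
so c = arccos(-0.79524) = 2.49019 rad.
Distance = R·c = 1737.4 × 2.4902 ≈ 4326 km.

4326 km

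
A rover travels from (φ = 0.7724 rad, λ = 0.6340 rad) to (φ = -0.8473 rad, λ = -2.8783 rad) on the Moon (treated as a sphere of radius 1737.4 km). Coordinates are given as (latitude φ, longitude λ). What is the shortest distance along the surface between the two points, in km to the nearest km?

With latitudes φ₁ = 44.255°, φ₂ = -48.547° and longitude difference Δλ = 158.760°:
cos c = sin φ₁ sin φ₂ + cos φ₁ cos φ₂ cos Δλ = (0.6979)(-0.7495) + (0.7162)(0.6620)(-0.9321) = -0.96499,
so c = arccos(-0.96499) = 2.87619 rad.
Distance = R·c = 1737.4 × 2.8762 ≈ 4997 km.

4997 km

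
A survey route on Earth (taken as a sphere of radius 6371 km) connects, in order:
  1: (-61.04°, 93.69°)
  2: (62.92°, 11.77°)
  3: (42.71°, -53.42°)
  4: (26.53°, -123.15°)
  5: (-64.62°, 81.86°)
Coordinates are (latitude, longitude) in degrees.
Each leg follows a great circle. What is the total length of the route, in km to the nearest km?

41915 km

Leg 1→2: central angle 2.4159 rad, distance 15391.9 km.
Leg 2→3: central angle 0.7313 rad, distance 4659.3 km.
Leg 3→4: central angle 1.0113 rad, distance 6443.2 km.
Leg 4→5: central angle 2.4205 rad, distance 15421.0 km.
Total: 15391.9 + 4659.3 + 6443.2 + 15421.0 ≈ 41915 km.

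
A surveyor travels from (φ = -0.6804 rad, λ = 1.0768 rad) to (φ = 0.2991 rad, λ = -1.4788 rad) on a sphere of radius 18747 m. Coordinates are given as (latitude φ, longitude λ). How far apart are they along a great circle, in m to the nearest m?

Let φ₁ = -0.6804 rad, φ₂ = 0.2991 rad, and Δλ = -2.5556 rad.
Haversine: a = sin²(Δφ/2) + cos φ₁ cos φ₂ sin²(Δλ/2) = 0.2213 + (0.7773)(0.9556)(0.9166) = 0.90213.
Central angle c = 2·arcsin(√a) = 2.50522 rad.
Distance = R·c = 18747 × 2.5052 ≈ 46965 m.

46965 m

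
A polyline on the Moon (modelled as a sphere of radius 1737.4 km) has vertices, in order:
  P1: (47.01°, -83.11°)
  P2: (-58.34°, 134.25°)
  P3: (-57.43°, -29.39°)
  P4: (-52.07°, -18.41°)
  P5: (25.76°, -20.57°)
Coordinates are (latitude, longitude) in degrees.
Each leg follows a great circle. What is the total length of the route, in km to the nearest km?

Leg P1→P2: central angle 2.7071 rad, distance 4703.3 km.
Leg P2→P3: central angle 1.1083 rad, distance 1925.5 km.
Leg P3→P4: central angle 0.1446 rad, distance 251.2 km.
Leg P4→P5: central angle 1.3588 rad, distance 2360.8 km.
Total: 4703.3 + 1925.5 + 251.2 + 2360.8 ≈ 9241 km.

9241 km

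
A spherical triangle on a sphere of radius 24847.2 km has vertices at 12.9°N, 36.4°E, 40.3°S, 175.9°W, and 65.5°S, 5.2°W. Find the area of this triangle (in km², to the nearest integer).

Side lengths (central angles): a = 1.2907, b = 1.4715, c = 2.4540 rad; semiperimeter s = 2.6081.
By l'Huilier's theorem, tan(E/4) = √[tan(s/2) tan((s−a)/2) tan((s−b)/2) tan((s−c)/2)], giving spherical excess E = 1.4305 rad.
Area = E·R² = 1.4305 × (24847.2)² ≈ 883180221 km².

883180221 km²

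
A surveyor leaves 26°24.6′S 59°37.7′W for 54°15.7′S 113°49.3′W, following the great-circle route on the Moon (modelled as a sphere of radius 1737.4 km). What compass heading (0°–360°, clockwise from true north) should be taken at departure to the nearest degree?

Δλ = -54.193° = -0.9459 rad.
y = sin Δλ · cos φ₂ = (-0.8110)(0.5841) = -0.4737
x = cos φ₁ sin φ₂ − sin φ₁ cos φ₂ cos Δλ = (0.8956)(-0.8117) − (-0.4448)(0.5841)(0.5851) = -0.5750
θ = atan2(y, x) = -140.52°; adding 360° gives 219°.

219°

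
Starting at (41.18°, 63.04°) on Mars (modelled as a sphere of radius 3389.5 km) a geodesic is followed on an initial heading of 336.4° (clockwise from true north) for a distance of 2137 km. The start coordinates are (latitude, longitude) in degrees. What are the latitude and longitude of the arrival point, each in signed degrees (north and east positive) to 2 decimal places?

69.79°, 19.94°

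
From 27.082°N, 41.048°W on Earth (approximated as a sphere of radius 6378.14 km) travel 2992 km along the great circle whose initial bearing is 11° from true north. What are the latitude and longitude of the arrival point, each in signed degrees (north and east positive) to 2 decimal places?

53.25°, -32.76°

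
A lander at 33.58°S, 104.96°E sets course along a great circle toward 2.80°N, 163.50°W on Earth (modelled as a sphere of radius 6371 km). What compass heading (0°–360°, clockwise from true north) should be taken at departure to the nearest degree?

With φ₁ = -0.5861, φ₂ = 0.0489, Δλ = 1.5977 rad, the forward-azimuth formula gives
θ = atan2( sin Δλ cos φ₂ , cos φ₁ sin φ₂ − sin φ₁ cos φ₂ cos Δλ ) = atan2(0.9984, 0.0259) = 88.52°.
So the initial bearing is 89°.

89°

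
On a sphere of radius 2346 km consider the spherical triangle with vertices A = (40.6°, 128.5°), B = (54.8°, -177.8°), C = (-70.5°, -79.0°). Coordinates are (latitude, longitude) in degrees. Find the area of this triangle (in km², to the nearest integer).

Side lengths (central angles): a = 2.4976, b = 2.5649, c = 0.6585 rad; semiperimeter s = 2.8605.
By l'Huilier's theorem, tan(E/4) = √[tan(s/2) tan((s−a)/2) tan((s−b)/2) tan((s−c)/2)], giving spherical excess E = 2.2105 rad.
Area = E·R² = 2.2105 × (2346)² ≈ 12166055 km².

12166055 km²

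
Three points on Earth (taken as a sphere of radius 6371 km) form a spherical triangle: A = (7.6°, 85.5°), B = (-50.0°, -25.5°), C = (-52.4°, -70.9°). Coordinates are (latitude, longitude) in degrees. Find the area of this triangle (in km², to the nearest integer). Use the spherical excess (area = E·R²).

22047277 km²

Side lengths (central angles): a = 0.4901, b = 2.2903, c = 1.9067 rad; semiperimeter s = 2.3435.
By l'Huilier's theorem, tan(E/4) = √[tan(s/2) tan((s−a)/2) tan((s−b)/2) tan((s−c)/2)], giving spherical excess E = 0.5432 rad.
Area = E·R² = 0.5432 × (6371)² ≈ 22047277 km².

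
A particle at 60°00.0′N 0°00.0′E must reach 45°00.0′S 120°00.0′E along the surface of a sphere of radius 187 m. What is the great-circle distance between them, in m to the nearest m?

464 m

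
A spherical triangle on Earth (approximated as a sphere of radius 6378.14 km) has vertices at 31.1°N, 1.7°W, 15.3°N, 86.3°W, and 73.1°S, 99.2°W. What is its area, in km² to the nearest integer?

Side lengths (central angles): a = 1.5500, b = 2.1255, c = 1.3551 rad; semiperimeter s = 2.5153.
By l'Huilier's theorem, tan(E/4) = √[tan(s/2) tan((s−a)/2) tan((s−b)/2) tan((s−c)/2)], giving spherical excess E = 1.7163 rad.
Area = E·R² = 1.7163 × (6378.14)² ≈ 69822255 km².

69822255 km²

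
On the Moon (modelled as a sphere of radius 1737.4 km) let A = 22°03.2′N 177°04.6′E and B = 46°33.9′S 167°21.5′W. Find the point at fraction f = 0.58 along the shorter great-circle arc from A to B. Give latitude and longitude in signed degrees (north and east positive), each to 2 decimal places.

-17.87°, -175.21°

The central angle between A and B is δ = 1.2226 rad.
With f = 0.58, the slerp weights are sin((1−f)δ)/sin δ = 0.5226 and sin(fδ)/sin δ = 0.6927.
Weighted sum of the unit vectors: (0.5226)·(-0.9256,0.0473,0.3755) + (0.6927)·(-0.6709,-0.1505,-0.7262) = (-0.9484, -0.0795, -0.3068).
Converting back: φ = atan2(z, √(x²+y²)) = -17.87°, λ = atan2(y, x) = -175.21°.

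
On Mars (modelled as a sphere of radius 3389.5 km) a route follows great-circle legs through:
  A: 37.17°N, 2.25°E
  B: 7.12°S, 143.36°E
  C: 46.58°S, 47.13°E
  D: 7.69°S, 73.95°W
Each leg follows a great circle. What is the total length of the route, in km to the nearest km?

Leg A→B: central angle 2.3327 rad, distance 7906.8 km.
Leg B→C: central angle 1.5548 rad, distance 5269.9 km.
Leg C→D: central angle 1.8281 rad, distance 6196.2 km.
Total: 7906.8 + 5269.9 + 6196.2 ≈ 19373 km.

19373 km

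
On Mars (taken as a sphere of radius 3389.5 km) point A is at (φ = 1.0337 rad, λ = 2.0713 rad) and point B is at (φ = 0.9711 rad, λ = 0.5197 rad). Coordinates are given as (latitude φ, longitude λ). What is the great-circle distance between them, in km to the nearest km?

In radians: φ₁ = 1.0337, φ₂ = 0.9711, Δλ = -88.900° = -1.5516 rad.
Haversine: a = sin²(Δφ/2) + cos φ₁ cos φ₂ sin²(Δλ/2) = 0.0010 + (0.5116)(0.5644)(0.4904) = 0.14259.
Central angle c = 2·arcsin(√a) = 0.77443 rad.
Distance = R·c = 3389.5 × 0.7744 ≈ 2625 km.

2625 km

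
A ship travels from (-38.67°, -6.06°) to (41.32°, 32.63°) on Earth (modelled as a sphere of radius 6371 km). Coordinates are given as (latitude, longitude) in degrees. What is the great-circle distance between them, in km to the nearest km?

9720 km

With latitudes φ₁ = -38.670°, φ₂ = 41.320° and longitude difference Δλ = 38.690°:
Haversine: a = sin²(Δφ/2) + cos φ₁ cos φ₂ sin²(Δλ/2) = 0.4131 + (0.7808)(0.7510)(0.1097) = 0.47743.
Central angle c = 2·arcsin(√a) = 1.52565 rad.
Distance = R·c = 6371 × 1.5256 ≈ 9720 km.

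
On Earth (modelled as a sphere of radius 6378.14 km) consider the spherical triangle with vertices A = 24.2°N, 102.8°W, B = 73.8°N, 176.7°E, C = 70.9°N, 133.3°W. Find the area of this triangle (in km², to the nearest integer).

Side lengths (central angles): a = 0.2611, b = 0.8704, c = 1.1200 rad; semiperimeter s = 1.1258.
By l'Huilier's theorem, tan(E/4) = √[tan(s/2) tan((s−a)/2) tan((s−b)/2) tan((s−c)/2)], giving spherical excess E = 0.0414 rad.
Area = E·R² = 0.0414 × (6378.14)² ≈ 1683281 km².

1683281 km²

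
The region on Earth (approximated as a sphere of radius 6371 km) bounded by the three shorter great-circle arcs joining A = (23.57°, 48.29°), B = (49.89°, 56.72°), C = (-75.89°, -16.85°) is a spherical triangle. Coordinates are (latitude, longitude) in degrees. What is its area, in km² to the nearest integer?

981030 km²

Side lengths (central angles): a = 2.3424, b = 1.8691, c = 0.4736 rad; semiperimeter s = 2.3425.
By l'Huilier's theorem, tan(E/4) = √[tan(s/2) tan((s−a)/2) tan((s−b)/2) tan((s−c)/2)], giving spherical excess E = 0.0242 rad.
Area = E·R² = 0.0242 × (6371)² ≈ 981030 km².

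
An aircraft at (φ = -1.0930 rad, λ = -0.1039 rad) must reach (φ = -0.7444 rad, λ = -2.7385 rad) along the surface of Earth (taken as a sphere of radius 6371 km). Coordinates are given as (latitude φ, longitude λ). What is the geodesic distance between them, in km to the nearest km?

8026 km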